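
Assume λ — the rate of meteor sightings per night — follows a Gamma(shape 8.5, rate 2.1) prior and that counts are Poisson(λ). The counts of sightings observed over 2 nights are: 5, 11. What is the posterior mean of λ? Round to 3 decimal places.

The Poisson likelihood adds the total count to the shape and the number of exposure periods to the rate. Here ∑xᵢ = 16 and n = 2, so shape 8.5→24.5 and rate 2.1→4.1.
E[λ | data] = 24.5/4.1 = 5.976.

Posterior mean ≈ 5.976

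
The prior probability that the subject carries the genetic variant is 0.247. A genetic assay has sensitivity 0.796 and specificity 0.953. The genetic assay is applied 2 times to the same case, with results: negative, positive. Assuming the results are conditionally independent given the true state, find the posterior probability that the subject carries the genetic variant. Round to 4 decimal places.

Posterior P(H) ≈ 0.5432

Let H be the event that the subject carries the genetic variant; start with P(H) = 0.247. P('positive'|H) = 0.796, P('positive'|¬H) = 0.047.
Update on result 1 ('negative'): P(H) ← 0.204·0.2470 / (0.204·0.2470 + 0.953·0.7530) = 0.050388/0.76800 = 0.0656.
Update on result 2 ('positive'): P(H) ← 0.796·0.0656 / (0.796·0.0656 + 0.047·0.9344) = 0.052225/0.096142 = 0.5432.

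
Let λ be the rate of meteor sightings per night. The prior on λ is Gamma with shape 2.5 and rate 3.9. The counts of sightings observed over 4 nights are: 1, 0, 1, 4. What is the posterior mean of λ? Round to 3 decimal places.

The Poisson likelihood adds the total count to the shape and the number of exposure periods to the rate. Here ∑xᵢ = 6 and n = 4, so shape 2.5→8.5 and rate 3.9→7.9.
Posterior mean = shape/rate = 8.5/7.9 = 1.076.

Posterior mean ≈ 1.076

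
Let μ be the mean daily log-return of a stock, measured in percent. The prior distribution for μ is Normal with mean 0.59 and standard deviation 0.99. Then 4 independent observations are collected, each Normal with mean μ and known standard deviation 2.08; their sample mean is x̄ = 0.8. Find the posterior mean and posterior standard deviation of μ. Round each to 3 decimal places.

Prior precision 1/τ₀² = 1/0.99² = 1.02030; data precision n/σ² = 4/2.08² = 0.924556.
Posterior precision = 1.02030 + 0.924556 = 1.94486, giving posterior SD = 1/√1.94486 = 0.717.
Posterior mean = (1.02030·0.59 + 0.924556·0.8) / 1.94486 = 0.690.

Posterior mean ≈ 0.690; posterior SD ≈ 0.717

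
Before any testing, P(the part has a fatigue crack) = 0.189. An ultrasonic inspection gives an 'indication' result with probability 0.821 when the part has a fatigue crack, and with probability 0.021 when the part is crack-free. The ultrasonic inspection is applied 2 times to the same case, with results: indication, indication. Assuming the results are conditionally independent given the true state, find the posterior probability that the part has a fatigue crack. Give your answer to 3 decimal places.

Let H be the event that the part has a fatigue crack; start with P(H) = 0.189. P('indication'|H) = 0.821, P('indication'|¬H) = 0.021.
Update on result 1 ('indication'): P(H) ← 0.821·0.1890 / (0.821·0.1890 + 0.021·0.8110) = 0.15517/0.17220 = 0.9011.
Update on result 2 ('indication'): P(H) ← 0.821·0.9011 / (0.821·0.9011 + 0.021·0.0989) = 0.73980/0.74188 = 0.9972.

Posterior P(H) ≈ 0.997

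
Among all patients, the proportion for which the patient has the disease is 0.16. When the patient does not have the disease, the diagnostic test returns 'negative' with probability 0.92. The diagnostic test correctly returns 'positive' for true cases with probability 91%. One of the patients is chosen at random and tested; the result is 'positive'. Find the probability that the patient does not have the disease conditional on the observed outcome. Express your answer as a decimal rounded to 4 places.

Write H for 'the patient has the disease'. Prior odds H:¬H = 0.16/0.84 = 0.19048. For the 'positive' outcome, the likelihood ratio is 0.91/0.08 = 11.375.
Posterior odds = 0.19048 × 11.375 = 2.1667, so P(H|E) = 2.1667/(1+2.1667) = 0.6842. Then P(¬H|E) = 1 − 0.6842 = 0.3158.

P(¬H | E) ≈ 0.3158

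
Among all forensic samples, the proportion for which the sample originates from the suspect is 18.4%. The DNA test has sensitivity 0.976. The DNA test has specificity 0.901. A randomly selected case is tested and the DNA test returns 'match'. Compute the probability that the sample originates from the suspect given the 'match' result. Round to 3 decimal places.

P(H | E) ≈ 0.690

Write H for 'the sample originates from the suspect'. Prior odds H:¬H = 0.184/0.816 = 0.22549. For the 'match' outcome, the likelihood ratio is 0.976/0.099 = 9.8586.
Posterior odds = 0.22549 × 9.8586 = 2.2230, so P(H|E) = 2.2230/(1+2.2230) = 0.690.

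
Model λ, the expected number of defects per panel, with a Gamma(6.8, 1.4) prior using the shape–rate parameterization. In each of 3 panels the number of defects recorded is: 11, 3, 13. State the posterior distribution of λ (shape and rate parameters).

The Poisson likelihood adds the total count to the shape and the number of exposure periods to the rate. Here ∑xᵢ = 27 and n = 3, so shape 6.8→33.8 and rate 1.4→4.4.

Posterior: Gamma(shape=33.8, rate=4.4)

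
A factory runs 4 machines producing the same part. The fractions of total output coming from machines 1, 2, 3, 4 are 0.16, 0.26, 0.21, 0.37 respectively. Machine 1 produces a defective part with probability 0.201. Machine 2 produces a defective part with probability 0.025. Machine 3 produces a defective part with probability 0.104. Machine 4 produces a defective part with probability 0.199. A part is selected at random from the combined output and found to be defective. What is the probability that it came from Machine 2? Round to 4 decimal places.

Posterior probability ≈ 0.0485

P(defective|M1) = 0.201; P(defective|M2) = 0.025; P(defective|M3) = 0.104; P(defective|M4) = 0.199.
Prior × likelihood for each source: 0.16·0.201=0.03216, 0.26·0.025=0.006500, 0.21·0.104=0.02184, 0.37·0.199=0.07363. Summing gives P(defective) = 0.13413.
P(Machine 2 | defective) = 0.006500 / 0.13413 = 0.0485.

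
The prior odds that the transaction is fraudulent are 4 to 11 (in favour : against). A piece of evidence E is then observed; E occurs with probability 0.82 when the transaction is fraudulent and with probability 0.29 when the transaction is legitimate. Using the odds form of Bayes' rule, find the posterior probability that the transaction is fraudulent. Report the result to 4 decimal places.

Prior odds = 4/11 = 0.36364. In log-odds, ln(0.36364) = -1.0116.
Add log likelihood ratio: ln(2.8276) = 1.0394.
Posterior log-odds = 0.027823, so posterior odds = exp(0.027823) = 1.0282. Converting, P(H|E) = 1.0282/2.0282 = 0.5070.

Posterior probability ≈ 0.5070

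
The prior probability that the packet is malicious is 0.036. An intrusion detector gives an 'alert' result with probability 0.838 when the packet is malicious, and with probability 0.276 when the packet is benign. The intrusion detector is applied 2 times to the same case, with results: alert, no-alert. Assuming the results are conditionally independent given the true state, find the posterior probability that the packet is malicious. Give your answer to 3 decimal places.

Let H be the event that the packet is malicious; start with P(H) = 0.036. P('alert'|H) = 0.838, P('alert'|¬H) = 0.276.
Update on result 1 ('alert'): P(H) ← 0.838·0.0360 / (0.838·0.0360 + 0.276·0.9640) = 0.030168/0.29623 = 0.1018.
Update on result 2 ('no-alert'): P(H) ← 0.162·0.1018 / (0.162·0.1018 + 0.724·0.8982) = 0.016498/0.66677 = 0.0247.

Posterior P(H) ≈ 0.025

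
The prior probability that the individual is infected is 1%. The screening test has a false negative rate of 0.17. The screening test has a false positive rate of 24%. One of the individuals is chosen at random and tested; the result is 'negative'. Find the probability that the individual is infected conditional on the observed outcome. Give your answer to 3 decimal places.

P(H | E) ≈ 0.002

Write H for 'the individual is infected'. Prior odds H:¬H = 0.01/0.99 = 0.010101. For the 'negative' outcome, the likelihood ratio is 0.17/0.76 = 0.22368.
Posterior odds = 0.010101 × 0.22368 = 0.0022594, so P(H|E) = 0.0022594/(1+0.0022594) = 0.002.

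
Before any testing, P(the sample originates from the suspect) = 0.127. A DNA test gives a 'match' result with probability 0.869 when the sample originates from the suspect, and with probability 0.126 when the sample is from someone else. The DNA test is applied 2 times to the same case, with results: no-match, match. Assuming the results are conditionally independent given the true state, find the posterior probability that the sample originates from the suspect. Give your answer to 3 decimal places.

Posterior P(H) ≈ 0.131

Let H be the event that the sample originates from the suspect; start with P(H) = 0.127. P('match'|H) = 0.869, P('match'|¬H) = 0.126.
Update on result 1 ('no-match'): P(H) ← 0.131·0.1270 / (0.131·0.1270 + 0.874·0.8730) = 0.016637/0.77964 = 0.0213.
Update on result 2 ('match'): P(H) ← 0.869·0.0213 / (0.869·0.0213 + 0.126·0.9787) = 0.018544/0.14186 = 0.1307.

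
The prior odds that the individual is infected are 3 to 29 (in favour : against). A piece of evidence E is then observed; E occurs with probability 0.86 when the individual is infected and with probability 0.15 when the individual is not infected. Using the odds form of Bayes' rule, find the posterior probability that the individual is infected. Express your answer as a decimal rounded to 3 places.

Prior odds = 3/29 = 0.10345.
Likelihood ratio for E = 0.86/0.15 = 5.7333.
Posterior odds = prior odds × LR = 0.59310.
Posterior probability = odds/(1+odds) = 0.59310/1.5931 = 0.372.

Posterior probability ≈ 0.372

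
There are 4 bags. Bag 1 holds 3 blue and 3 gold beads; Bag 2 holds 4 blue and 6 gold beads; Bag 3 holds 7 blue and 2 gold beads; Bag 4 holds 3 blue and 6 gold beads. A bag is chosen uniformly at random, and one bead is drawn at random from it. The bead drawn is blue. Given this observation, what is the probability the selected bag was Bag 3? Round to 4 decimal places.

Tabulate prior·likelihood by source: [1] prior 0.25, lik 0.5, product 0.1250; [2] prior 0.25, lik 0.4, product 0.1000; [3] prior 0.25, lik 0.7778, product 0.1944; [4] prior 0.25, lik 0.3333, product 0.08333.
Normalizing constant = 0.50278; the posterior for Bag 3 is its product over the sum, 0.1944/0.50278 = 0.3867.

Posterior probability ≈ 0.3867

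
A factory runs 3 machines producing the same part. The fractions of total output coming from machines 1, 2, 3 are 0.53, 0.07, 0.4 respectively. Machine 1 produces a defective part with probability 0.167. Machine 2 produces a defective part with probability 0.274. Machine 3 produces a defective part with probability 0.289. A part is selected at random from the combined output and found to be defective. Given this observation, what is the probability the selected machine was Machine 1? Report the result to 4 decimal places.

Tabulate prior·likelihood by source: [1] prior 0.53, lik 0.167, product 0.08851; [2] prior 0.07, lik 0.274, product 0.01918; [3] prior 0.4, lik 0.289, product 0.1156.
Normalizing constant = 0.22329; the posterior for Machine 1 is its product over the sum, 0.08851/0.22329 = 0.3964.

Posterior probability ≈ 0.3964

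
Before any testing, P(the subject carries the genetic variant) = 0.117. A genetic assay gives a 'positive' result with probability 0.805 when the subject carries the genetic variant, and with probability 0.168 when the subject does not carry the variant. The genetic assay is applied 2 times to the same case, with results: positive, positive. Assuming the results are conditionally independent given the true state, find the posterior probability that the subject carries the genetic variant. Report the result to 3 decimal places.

With H the event that the subject carries the genetic variant, the joint likelihood of the observed sequence is P(data|H) = 0.805·0.805 = 0.64803 and P(data|¬H) = 0.168·0.168 = 0.028224.
Bayes: P(H|data) = 0.117·0.64803 / (0.117·0.64803 + 0.883·0.028224) = 0.075819/0.10074 = 0.7526.

Posterior P(H) ≈ 0.753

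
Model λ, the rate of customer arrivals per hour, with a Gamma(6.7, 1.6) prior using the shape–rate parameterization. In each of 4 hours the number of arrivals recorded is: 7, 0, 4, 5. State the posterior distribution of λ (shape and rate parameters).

Posterior: Gamma(shape=22.7, rate=5.6)

Total count ∑xᵢ = 16 over n = 4 hours.
Gamma is conjugate to the Poisson likelihood: posterior is Gamma(shape = 6.7+16 = 22.7, rate = 1.6+4 = 5.6).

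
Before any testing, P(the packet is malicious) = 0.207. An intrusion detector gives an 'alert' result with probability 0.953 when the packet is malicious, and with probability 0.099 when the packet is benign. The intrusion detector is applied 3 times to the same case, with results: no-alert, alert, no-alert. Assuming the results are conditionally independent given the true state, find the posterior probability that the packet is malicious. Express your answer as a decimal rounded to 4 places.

Let H be the event that the packet is malicious; start with P(H) = 0.207. P('alert'|H) = 0.953, P('alert'|¬H) = 0.099.
Update on result 1 ('no-alert'): P(H) ← 0.047·0.2070 / (0.047·0.2070 + 0.901·0.7930) = 0.0097290/0.72422 = 0.0134.
Update on result 2 ('alert'): P(H) ← 0.953·0.0134 / (0.953·0.0134 + 0.099·0.9866) = 0.012802/0.11047 = 0.1159.
Update on result 3 ('no-alert'): P(H) ← 0.047·0.1159 / (0.047·0.1159 + 0.901·0.8841) = 0.0054467/0.80203 = 0.0068.

Posterior P(H) ≈ 0.0068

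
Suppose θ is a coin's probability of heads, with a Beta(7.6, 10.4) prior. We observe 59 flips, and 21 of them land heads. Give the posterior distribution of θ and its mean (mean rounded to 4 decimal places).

Observing 21 successes and 38 failures updates Beta(7.6, 10.4) by adding the success and failure counts to the two shape parameters: α = 7.6+21 = 28.6, β = 10.4+38 = 48.4.
E[θ | data] = 28.6/(28.6+48.4) = 0.3714.

Posterior: Beta(28.6, 48.4); mean ≈ 0.3714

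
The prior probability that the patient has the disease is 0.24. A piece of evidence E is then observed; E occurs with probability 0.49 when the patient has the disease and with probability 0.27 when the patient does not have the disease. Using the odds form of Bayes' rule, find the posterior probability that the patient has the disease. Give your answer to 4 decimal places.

Posterior probability ≈ 0.3643

Prior odds = 0.24/(1−0.24) = 0.31579. In log-odds, ln(0.31579) = -1.1527.
Add log likelihood ratio: ln(1.8148) = 0.59598.
Posterior log-odds = -0.55670, so posterior odds = exp(-0.55670) = 0.57310. Converting, P(H|E) = 0.57310/1.5731 = 0.3643.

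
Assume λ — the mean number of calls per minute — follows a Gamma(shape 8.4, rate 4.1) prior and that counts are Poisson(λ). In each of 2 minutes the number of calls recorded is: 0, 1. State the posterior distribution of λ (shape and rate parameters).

Posterior: Gamma(shape=9.4, rate=6.1)

Total count ∑xᵢ = 1 over n = 2 minutes.
Gamma is conjugate to the Poisson likelihood: posterior is Gamma(shape = 8.4+1 = 9.4, rate = 4.1+2 = 6.1).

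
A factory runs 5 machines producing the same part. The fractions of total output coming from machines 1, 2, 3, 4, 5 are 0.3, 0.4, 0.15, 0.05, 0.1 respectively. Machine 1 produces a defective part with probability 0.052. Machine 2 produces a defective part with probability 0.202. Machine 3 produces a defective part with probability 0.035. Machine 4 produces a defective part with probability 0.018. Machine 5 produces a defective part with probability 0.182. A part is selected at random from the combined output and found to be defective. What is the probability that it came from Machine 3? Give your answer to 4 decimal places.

P(defective|M1) = 0.052; P(defective|M2) = 0.202; P(defective|M3) = 0.035; P(defective|M4) = 0.018; P(defective|M5) = 0.182.
Prior × likelihood for each source: 0.3·0.052=0.01560, 0.4·0.202=0.08080, 0.15·0.035=0.005250, 0.05·0.018=0.0009000, 0.1·0.182=0.01820. Summing gives P(defective) = 0.12075.
P(Machine 3 | defective) = 0.005250 / 0.12075 = 0.0435.

Posterior probability ≈ 0.0435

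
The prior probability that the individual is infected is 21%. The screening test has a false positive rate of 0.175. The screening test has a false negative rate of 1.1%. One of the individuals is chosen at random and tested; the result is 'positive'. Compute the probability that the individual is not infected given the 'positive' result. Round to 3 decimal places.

P(¬H | E) ≈ 0.400

Let H be the event that the individual is infected. P(H) = 0.21, so P(¬H) = 0.79. With E the 'positive' result, P(E|H) = 0.989 and P(E|¬H) = 0.175.
P(E) = 0.989·0.21 + 0.175·0.79 = 0.20769 + 0.13825 = 0.34594.
By Bayes' theorem, P(H|E) = 0.20769 / 0.34594 = 0.600. Hence P(¬H|E) = 1 − 0.600 = 0.400.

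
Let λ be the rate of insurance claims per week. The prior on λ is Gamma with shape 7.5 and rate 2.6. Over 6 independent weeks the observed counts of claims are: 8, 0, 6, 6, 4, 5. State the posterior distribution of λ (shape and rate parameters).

The Poisson likelihood adds the total count to the shape and the number of exposure periods to the rate. Here ∑xᵢ = 29 and n = 6, so shape 7.5→36.5 and rate 2.6→8.6.

Posterior: Gamma(shape=36.5, rate=8.6)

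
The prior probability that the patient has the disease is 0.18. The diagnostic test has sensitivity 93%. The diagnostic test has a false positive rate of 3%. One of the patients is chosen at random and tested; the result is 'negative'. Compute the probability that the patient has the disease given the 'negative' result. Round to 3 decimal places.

Let H be the event that the patient has the disease. P(H) = 0.18, so P(¬H) = 0.82. With E the 'negative' result, P(E|H) = 0.07 and P(E|¬H) = 0.97.
P(E) = 0.07·0.18 + 0.97·0.82 = 0.012600 + 0.79540 = 0.80800.
By Bayes' theorem, P(H|E) = 0.012600 / 0.80800 = 0.016.

P(H | E) ≈ 0.016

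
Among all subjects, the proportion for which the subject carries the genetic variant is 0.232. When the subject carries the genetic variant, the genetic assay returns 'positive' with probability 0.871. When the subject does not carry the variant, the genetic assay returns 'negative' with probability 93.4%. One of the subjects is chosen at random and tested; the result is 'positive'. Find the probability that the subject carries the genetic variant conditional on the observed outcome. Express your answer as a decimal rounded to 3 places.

Write H for 'the subject carries the genetic variant'. Prior odds H:¬H = 0.232/0.768 = 0.30208. For the 'positive' outcome, the likelihood ratio is 0.871/0.066 = 13.197.
Posterior odds = 0.30208 × 13.197 = 3.9866, so P(H|E) = 3.9866/(1+3.9866) = 0.799.

P(H | E) ≈ 0.799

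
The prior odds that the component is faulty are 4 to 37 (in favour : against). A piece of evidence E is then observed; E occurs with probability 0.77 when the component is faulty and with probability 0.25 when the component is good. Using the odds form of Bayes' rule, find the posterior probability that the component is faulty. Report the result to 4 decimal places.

Prior odds = 4/37 = 0.10811.
Likelihood ratio for E = 0.77/0.25 = 3.0800.
Posterior odds = prior odds × LR = 0.33297.
Posterior probability = odds/(1+odds) = 0.33297/1.3330 = 0.2498.

Posterior probability ≈ 0.2498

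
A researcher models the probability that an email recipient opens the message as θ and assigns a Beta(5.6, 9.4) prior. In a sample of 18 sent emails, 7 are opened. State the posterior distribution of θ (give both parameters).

Posterior: Beta(12.6, 20.4)

The binomial likelihood is conjugate to the Beta prior: with 7 successes and 11 failures, the posterior is Beta(5.6+7, 9.4+11) = Beta(12.6, 20.4).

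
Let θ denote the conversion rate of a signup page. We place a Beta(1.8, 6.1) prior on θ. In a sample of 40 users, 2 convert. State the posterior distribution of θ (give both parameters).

Posterior: Beta(3.8, 44.1)

Observing 2 successes and 38 failures updates Beta(1.8, 6.1) by adding the success and failure counts to the two shape parameters: α = 1.8+2 = 3.8, β = 6.1+38 = 44.1.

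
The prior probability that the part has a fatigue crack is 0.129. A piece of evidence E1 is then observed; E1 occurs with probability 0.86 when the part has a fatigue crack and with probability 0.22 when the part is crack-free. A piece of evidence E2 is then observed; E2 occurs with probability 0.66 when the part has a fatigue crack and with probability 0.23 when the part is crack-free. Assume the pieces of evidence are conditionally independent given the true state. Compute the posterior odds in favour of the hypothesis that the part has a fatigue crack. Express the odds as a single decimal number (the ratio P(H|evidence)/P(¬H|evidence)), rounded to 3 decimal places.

Posterior odds ≈ 1.661

Prior odds = 0.129/(1−0.129) = 0.14811. In log-odds, ln(0.14811) = -1.9098.
Add log likelihood ratios: ln(3.9091) + ln(2.8696) = 2.4175.
Posterior log-odds = 0.50764, so posterior odds = exp(0.50764) = 1.6614.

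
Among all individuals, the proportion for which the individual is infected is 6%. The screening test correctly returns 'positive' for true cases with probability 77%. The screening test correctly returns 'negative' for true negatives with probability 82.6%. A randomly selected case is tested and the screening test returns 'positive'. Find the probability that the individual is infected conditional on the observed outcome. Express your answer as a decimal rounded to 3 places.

P(H | E) ≈ 0.220

Write H for 'the individual is infected'. Prior odds H:¬H = 0.06/0.94 = 0.063830. For the 'positive' outcome, the likelihood ratio is 0.77/0.174 = 4.4253.
Posterior odds = 0.063830 × 4.4253 = 0.28247, so P(H|E) = 0.28247/(1+0.28247) = 0.220.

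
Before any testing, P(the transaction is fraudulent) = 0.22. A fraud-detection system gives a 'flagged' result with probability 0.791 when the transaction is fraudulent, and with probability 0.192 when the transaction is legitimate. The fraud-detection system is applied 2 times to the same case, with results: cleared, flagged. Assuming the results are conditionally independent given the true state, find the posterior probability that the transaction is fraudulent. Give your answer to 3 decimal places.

Posterior P(H) ≈ 0.231

With H the event that the transaction is fraudulent, the joint likelihood of the observed sequence is P(data|H) = 0.209·0.791 = 0.16532 and P(data|¬H) = 0.808·0.192 = 0.15514.
Bayes: P(H|data) = 0.22·0.16532 / (0.22·0.16532 + 0.78·0.15514) = 0.036370/0.15738 = 0.2311.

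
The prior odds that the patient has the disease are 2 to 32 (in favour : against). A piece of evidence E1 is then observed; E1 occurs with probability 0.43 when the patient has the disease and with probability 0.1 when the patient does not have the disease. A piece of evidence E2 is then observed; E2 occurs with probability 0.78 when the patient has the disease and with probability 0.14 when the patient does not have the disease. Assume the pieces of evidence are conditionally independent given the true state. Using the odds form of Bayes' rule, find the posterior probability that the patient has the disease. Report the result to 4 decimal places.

Posterior probability ≈ 0.5996

Prior odds = 2/32 = 0.062500. In log-odds, ln(0.062500) = -2.7726.
Add log likelihood ratios: ln(4.3000) + ln(5.5714) = 3.1763.
Posterior log-odds = 0.40368, so posterior odds = exp(0.40368) = 1.4973. Converting, P(H|E) = 1.4973/2.4973 = 0.5996.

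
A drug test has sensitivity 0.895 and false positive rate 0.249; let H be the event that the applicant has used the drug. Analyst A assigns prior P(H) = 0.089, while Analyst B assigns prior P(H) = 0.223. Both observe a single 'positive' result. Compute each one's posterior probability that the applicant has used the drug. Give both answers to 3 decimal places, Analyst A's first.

P('+'|H) = 0.895, P('+'|¬H) = 0.249.
Analyst A: numerator 0.895·0.089 = 0.079655; evidence = 0.079655+0.249·0.911 = 0.30649; posterior = 0.260.
Analyst B: numerator 0.895·0.223 = 0.19959; evidence = 0.19959+0.249·0.777 = 0.39306; posterior = 0.508.

Analyst A: 0.260; Analyst B: 0.508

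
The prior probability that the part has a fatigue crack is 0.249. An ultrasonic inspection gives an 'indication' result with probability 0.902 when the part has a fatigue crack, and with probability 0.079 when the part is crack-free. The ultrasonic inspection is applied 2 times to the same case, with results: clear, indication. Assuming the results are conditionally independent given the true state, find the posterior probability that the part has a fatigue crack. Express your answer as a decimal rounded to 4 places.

Posterior P(H) ≈ 0.2871

With H the event that the part has a fatigue crack, the joint likelihood of the observed sequence is P(data|H) = 0.098·0.902 = 0.088396 and P(data|¬H) = 0.921·0.079 = 0.072759.
Bayes: P(H|data) = 0.249·0.088396 / (0.249·0.088396 + 0.751·0.072759) = 0.022011/0.076653 = 0.2871.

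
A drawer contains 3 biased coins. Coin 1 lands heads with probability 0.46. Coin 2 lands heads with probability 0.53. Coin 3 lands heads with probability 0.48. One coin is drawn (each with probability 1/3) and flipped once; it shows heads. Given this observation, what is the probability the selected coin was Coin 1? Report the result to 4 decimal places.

Posterior probability ≈ 0.3129

Tabulate prior·likelihood by source: [1] prior 0.333333, lik 0.46, product 0.1533; [2] prior 0.333333, lik 0.53, product 0.1767; [3] prior 0.333333, lik 0.48, product 0.1600.
Normalizing constant = 0.49000; the posterior for Coin 1 is its product over the sum, 0.1533/0.49000 = 0.3129.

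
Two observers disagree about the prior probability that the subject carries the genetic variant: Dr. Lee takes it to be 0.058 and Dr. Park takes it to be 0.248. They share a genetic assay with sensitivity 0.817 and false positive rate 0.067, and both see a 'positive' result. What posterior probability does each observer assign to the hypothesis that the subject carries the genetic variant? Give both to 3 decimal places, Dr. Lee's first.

P('+'|H) = 0.817, P('+'|¬H) = 0.067.
Dr. Lee: numerator 0.817·0.058 = 0.047386; evidence = 0.047386+0.067·0.942 = 0.11050; posterior = 0.429.
Dr. Park: numerator 0.817·0.248 = 0.20262; evidence = 0.20262+0.067·0.752 = 0.25300; posterior = 0.801.

Dr. Lee: 0.429; Dr. Park: 0.801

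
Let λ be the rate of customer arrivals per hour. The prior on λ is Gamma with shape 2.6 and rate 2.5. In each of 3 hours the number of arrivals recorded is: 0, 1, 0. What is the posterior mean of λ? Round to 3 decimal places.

Total count ∑xᵢ = 1 over n = 3 hours.
Gamma is conjugate to the Poisson likelihood: posterior is Gamma(shape = 2.6+1 = 3.6, rate = 2.5+3 = 5.5).
Posterior mean = shape/rate = 3.6/5.5 = 0.655.

Posterior mean ≈ 0.655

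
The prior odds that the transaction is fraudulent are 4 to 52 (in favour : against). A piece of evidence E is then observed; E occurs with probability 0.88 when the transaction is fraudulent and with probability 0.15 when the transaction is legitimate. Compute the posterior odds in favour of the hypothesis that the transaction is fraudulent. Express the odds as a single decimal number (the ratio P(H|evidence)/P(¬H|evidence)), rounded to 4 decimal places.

Prior odds = 4/52 = 0.076923. In log-odds, ln(0.076923) = -2.5649.
Add log likelihood ratio: ln(5.8667) = 1.7693.
Posterior log-odds = -0.79566, so posterior odds = exp(-0.79566) = 0.45128.

Posterior odds ≈ 0.4513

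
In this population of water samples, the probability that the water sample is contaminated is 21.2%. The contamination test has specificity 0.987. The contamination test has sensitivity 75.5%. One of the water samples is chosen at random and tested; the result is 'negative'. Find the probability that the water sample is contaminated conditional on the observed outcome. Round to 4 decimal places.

P(H | E) ≈ 0.0626

Let H be the event that the water sample is contaminated. P(H) = 0.212, so P(¬H) = 0.788. With E the 'negative' result, P(E|H) = 0.245 and P(E|¬H) = 0.987.
P(E) = 0.245·0.212 + 0.987·0.788 = 0.051940 + 0.77776 = 0.82970.
By Bayes' theorem, P(H|E) = 0.051940 / 0.82970 = 0.0626.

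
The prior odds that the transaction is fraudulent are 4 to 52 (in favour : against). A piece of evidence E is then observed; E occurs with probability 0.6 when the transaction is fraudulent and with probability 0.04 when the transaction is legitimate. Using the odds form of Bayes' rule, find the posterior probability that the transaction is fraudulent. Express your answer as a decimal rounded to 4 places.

Prior odds = 4/52 = 0.076923.
Likelihood ratio for E = 0.6/0.04 = 15.000.
Posterior odds = prior odds × LR = 1.1538.
Posterior probability = odds/(1+odds) = 1.1538/2.1538 = 0.5357.

Posterior probability ≈ 0.5357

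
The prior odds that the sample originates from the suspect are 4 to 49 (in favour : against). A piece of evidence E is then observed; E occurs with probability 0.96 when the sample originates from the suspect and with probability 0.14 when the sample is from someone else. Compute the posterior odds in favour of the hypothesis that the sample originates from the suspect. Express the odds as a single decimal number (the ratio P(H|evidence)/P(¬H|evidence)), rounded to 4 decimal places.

Prior odds = 4/49 = 0.081633. In log-odds, ln(0.081633) = -2.5055.
Add log likelihood ratio: ln(6.8571) = 1.9253.
Posterior log-odds = -0.58024, so posterior odds = exp(-0.58024) = 0.55977.

Posterior odds ≈ 0.5598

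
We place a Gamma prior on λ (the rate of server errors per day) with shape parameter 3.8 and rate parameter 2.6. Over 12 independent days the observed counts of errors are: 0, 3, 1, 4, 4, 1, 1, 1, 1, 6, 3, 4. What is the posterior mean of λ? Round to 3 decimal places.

The Poisson likelihood adds the total count to the shape and the number of exposure periods to the rate. Here ∑xᵢ = 29 and n = 12, so shape 3.8→32.8 and rate 2.6→14.6.
E[λ | data] = 32.8/14.6 = 2.247.

Posterior mean ≈ 2.247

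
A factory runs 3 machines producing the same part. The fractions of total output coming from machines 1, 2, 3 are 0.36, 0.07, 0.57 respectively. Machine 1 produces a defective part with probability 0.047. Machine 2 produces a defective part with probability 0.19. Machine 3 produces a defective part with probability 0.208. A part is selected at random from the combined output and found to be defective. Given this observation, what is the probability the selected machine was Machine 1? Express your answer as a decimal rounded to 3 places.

P(defective|M1) = 0.047; P(defective|M2) = 0.19; P(defective|M3) = 0.208.
Prior × likelihood for each source: 0.36·0.047=0.01692, 0.07·0.19=0.01330, 0.57·0.208=0.1186. Summing gives P(defective) = 0.14878.
P(Machine 1 | defective) = 0.01692 / 0.14878 = 0.114.

Posterior probability ≈ 0.114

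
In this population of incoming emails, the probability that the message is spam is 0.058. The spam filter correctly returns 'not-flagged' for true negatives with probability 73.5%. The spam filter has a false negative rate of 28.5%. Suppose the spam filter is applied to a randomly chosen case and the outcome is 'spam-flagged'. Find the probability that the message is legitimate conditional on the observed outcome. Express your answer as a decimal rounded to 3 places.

P(¬H | E) ≈ 0.858

Write H for 'the message is spam'. Prior odds H:¬H = 0.058/0.942 = 0.061571. For the 'spam-flagged' outcome, the likelihood ratio is 0.715/0.265 = 2.6981.
Posterior odds = 0.061571 × 2.6981 = 0.16613, so P(H|E) = 0.16613/(1+0.16613) = 0.142. Then P(¬H|E) = 1 − 0.142 = 0.858.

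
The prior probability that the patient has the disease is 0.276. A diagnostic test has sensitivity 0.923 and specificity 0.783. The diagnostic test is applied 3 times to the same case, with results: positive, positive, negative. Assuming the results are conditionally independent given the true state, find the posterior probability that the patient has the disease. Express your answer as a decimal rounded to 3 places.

Posterior P(H) ≈ 0.404

Let H be the event that the patient has the disease; start with P(H) = 0.276. P('positive'|H) = 0.923, P('positive'|¬H) = 0.217.
Update on result 1 ('positive'): P(H) ← 0.923·0.2760 / (0.923·0.2760 + 0.217·0.7240) = 0.25475/0.41186 = 0.6185.
Update on result 2 ('positive'): P(H) ← 0.923·0.6185 / (0.923·0.6185 + 0.217·0.3815) = 0.57091/0.65369 = 0.8734.
Update on result 3 ('negative'): P(H) ← 0.077·0.8734 / (0.077·0.8734 + 0.783·0.1266) = 0.067249/0.16640 = 0.4041.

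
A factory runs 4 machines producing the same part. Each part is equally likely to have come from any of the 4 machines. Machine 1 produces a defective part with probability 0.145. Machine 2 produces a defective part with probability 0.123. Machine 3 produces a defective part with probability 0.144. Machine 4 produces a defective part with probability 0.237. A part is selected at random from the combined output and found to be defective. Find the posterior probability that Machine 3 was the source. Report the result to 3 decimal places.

Posterior probability ≈ 0.222

P(defective|M1) = 0.145; P(defective|M2) = 0.123; P(defective|M3) = 0.144; P(defective|M4) = 0.237.
Prior × likelihood for each source: 0.25·0.145=0.03625, 0.25·0.123=0.03075, 0.25·0.144=0.03600, 0.25·0.237=0.05925. Summing gives P(defective) = 0.16225.
P(Machine 3 | defective) = 0.03600 / 0.16225 = 0.222.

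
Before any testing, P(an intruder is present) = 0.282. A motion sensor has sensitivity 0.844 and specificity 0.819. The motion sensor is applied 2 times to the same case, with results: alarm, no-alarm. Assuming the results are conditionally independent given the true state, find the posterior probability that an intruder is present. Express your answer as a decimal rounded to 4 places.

With H the event that an intruder is present, the joint likelihood of the observed sequence is P(data|H) = 0.844·0.156 = 0.13166 and P(data|¬H) = 0.181·0.819 = 0.14824.
Bayes: P(H|data) = 0.282·0.13166 / (0.282·0.13166 + 0.718·0.14824) = 0.037129/0.14356 = 0.2586.

Posterior P(H) ≈ 0.2586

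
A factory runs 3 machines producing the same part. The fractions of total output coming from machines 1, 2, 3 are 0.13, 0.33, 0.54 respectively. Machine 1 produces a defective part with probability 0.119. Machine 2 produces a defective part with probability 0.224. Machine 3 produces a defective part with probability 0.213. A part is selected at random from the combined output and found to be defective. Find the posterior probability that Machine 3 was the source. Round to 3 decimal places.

Posterior probability ≈ 0.563

P(defective|M1) = 0.119; P(defective|M2) = 0.224; P(defective|M3) = 0.213.
Prior × likelihood for each source: 0.13·0.119=0.01547, 0.33·0.224=0.07392, 0.54·0.213=0.1150. Summing gives P(defective) = 0.20441.
P(Machine 3 | defective) = 0.1150 / 0.20441 = 0.563.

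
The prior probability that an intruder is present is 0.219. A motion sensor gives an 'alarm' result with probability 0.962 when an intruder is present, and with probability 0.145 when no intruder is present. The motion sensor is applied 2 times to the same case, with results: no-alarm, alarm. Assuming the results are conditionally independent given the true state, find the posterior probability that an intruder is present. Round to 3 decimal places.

With H the event that an intruder is present, the joint likelihood of the observed sequence is P(data|H) = 0.038·0.962 = 0.036556 and P(data|¬H) = 0.855·0.145 = 0.12397.
Bayes: P(H|data) = 0.219·0.036556 / (0.219·0.036556 + 0.781·0.12397) = 0.0080058/0.10483 = 0.0764.

Posterior P(H) ≈ 0.076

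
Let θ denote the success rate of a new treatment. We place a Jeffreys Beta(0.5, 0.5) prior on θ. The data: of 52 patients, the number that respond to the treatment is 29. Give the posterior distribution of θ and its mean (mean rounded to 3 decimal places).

The binomial likelihood is conjugate to the Beta prior: with 29 successes and 23 failures, the posterior is Beta(0.5+29, 0.5+23) = Beta(29.5, 23.5).
E[θ | data] = 29.5/(29.5+23.5) = 0.557.

Posterior: Beta(29.5, 23.5); mean ≈ 0.557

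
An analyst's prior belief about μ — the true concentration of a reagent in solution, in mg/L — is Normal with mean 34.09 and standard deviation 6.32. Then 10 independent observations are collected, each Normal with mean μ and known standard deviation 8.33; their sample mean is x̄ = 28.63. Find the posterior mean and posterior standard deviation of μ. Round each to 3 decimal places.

Posterior mean ≈ 29.438; posterior SD ≈ 2.431

With known σ, the Normal prior is conjugate. Weight on the data is w = (n/σ²)/(n/σ² + 1/τ₀²) = 0.144115/(0.144115+0.0250361) = 0.85199.
Posterior mean = w·x̄ + (1−w)·μ₀ = 0.85199·28.63 + 0.14801·34.09 = 29.438. Posterior variance = 1/(0.144115+0.0250361) = 5.91187, so SD = 2.431.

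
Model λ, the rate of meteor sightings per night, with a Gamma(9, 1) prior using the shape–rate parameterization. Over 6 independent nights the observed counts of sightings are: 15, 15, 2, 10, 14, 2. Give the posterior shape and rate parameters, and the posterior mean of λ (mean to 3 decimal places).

Posterior: Gamma(shape=67, rate=7); mean ≈ 9.571

Total count ∑xᵢ = 58 over n = 6 nights.
Gamma is conjugate to the Poisson likelihood: posterior is Gamma(shape = 9+58 = 67, rate = 1+6 = 7).
Posterior mean = shape/rate = 67/7 = 9.571.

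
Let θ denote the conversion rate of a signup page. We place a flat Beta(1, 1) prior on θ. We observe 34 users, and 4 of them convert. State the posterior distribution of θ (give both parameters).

Observing 4 successes and 30 failures updates Beta(1, 1) by adding the success and failure counts to the two shape parameters: α = 1+4 = 5, β = 1+30 = 31.

Posterior: Beta(5, 31)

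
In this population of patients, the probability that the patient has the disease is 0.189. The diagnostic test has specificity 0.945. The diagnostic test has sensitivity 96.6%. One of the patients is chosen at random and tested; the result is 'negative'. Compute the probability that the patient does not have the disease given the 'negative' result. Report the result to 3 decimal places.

P(¬H | E) ≈ 0.992

Let H be the event that the patient has the disease. P(H) = 0.189, so P(¬H) = 0.811. With E the 'negative' result, P(E|H) = 0.034 and P(E|¬H) = 0.945.
P(E) = 0.034·0.189 + 0.945·0.811 = 0.0064260 + 0.76639 = 0.77282.
By Bayes' theorem, P(H|E) = 0.0064260 / 0.77282 = 0.008. Hence P(¬H|E) = 1 − 0.008 = 0.992.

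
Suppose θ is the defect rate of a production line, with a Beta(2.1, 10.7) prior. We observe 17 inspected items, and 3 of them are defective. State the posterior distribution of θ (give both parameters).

The binomial likelihood is conjugate to the Beta prior: with 3 successes and 14 failures, the posterior is Beta(2.1+3, 10.7+14) = Beta(5.1, 24.7).

Posterior: Beta(5.1, 24.7)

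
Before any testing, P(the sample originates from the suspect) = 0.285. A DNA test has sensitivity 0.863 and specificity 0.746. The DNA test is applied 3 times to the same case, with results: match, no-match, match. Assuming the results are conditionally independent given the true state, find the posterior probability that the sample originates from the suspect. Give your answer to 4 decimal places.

With H the event that the sample originates from the suspect, the joint likelihood of the observed sequence is P(data|H) = 0.863·0.137·0.863 = 0.10203 and P(data|¬H) = 0.254·0.746·0.254 = 0.048129.
Bayes: P(H|data) = 0.285·0.10203 / (0.285·0.10203 + 0.715·0.048129) = 0.029080/0.063492 = 0.4580.

Posterior P(H) ≈ 0.4580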